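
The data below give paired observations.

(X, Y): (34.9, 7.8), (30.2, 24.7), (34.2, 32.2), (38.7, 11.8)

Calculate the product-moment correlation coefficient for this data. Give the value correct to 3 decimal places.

n = 4, ΣX = 138, ΣY = 76.5, ΣX² = 4797.38, ΣY² = 1847.01, ΣXY = 2576.06
nΣXY − ΣXΣY = 10304.24 − 10557 = -252.76
nΣX² − (ΣX)² = 19189.52 − 19044 = 145.52; nΣY² − (ΣY)² = 7388.04 − 5852.25 = 1535.79
r = -252.76 / √(145.52 × 1535.79) = -252.76 / 472.7453 ≈ -0.535

-0.535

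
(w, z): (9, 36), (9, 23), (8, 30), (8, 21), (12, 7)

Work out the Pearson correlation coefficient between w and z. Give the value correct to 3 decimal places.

n = 5, Σw = 46, Σz = 117, Σw² = 434, Σz² = 3215, Σwz = 1023
nΣwz − ΣwΣz = 5115 − 5382 = -267
nΣw² − (Σw)² = 2170 − 2116 = 54; nΣz² − (Σz)² = 16075 − 13689 = 2386
r = -267 / √(54 × 2386) = -267 / 358.9485 ≈ -0.744

-0.744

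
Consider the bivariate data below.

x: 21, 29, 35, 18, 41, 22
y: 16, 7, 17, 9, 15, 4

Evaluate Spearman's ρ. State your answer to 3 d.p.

0.257

Rank x: 2, 4, 5, 1, 6, 3
Rank y: 5, 2, 6, 3, 4, 1
d = rank(x) − rank(y): -3, 2, -1, -2, 2, 2; Σd² = 26
ρ = 1 − 6Σd² / [n(n²−1)] = 1 − 6×26 / (6×35) = 1 − 156/210 ≈ 0.257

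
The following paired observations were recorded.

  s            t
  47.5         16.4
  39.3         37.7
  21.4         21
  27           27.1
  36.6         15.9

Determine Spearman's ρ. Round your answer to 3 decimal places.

-0.100

Rank s: 5, 4, 1, 2, 3
Rank t: 2, 5, 3, 4, 1
d = rank(s) − rank(t): 3, -1, -2, -2, 2; Σd² = 22
ρ = 1 − 6Σd² / [n(n²−1)] = 1 − 6×22 / (5×24) = 1 − 132/120 ≈ -0.100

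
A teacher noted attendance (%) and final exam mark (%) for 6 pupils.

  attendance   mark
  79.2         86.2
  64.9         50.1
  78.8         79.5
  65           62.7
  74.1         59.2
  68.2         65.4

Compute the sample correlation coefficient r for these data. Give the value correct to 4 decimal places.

0.8281

n = 6, Σx = 430.2, Σy = 403.1, Σx² = 31061.14, Σy² = 27973.79, Σxy = 29265.63
nΣxy − ΣxΣy = 175593.78 − 173413.62 = 2180.16
nΣx² − (Σx)² = 186366.84 − 185072.04 = 1294.8; nΣy² − (Σy)² = 167842.74 − 162489.61 = 5353.13
r = 2180.16 / √(1294.8 × 5353.13) = 2180.16 / 2632.7234 ≈ 0.8281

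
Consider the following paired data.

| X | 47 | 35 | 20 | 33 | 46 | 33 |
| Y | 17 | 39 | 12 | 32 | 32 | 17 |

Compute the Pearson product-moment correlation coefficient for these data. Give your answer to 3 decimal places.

n = 6, ΣX = 214, ΣY = 149, ΣX² = 8128, ΣY² = 4291, ΣXY = 5493
nΣXY − ΣXΣY = 32958 − 31886 = 1072
nΣX² − (ΣX)² = 48768 − 45796 = 2972; nΣY² − (ΣY)² = 25746 − 22201 = 3545
r = 1072 / √(2972 × 3545) = 1072 / 3245.8805 ≈ 0.330

0.330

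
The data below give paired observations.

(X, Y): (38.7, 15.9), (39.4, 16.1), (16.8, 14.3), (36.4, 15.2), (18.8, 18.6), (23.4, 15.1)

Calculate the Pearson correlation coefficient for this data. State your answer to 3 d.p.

-0.086

n = 6, ΣX = 173.5, ΣY = 95.2, ΣX² = 5558.25, ΣY² = 1521.52, ΣXY = 2746.21
nΣXY − ΣXΣY = 16477.26 − 16517.2 = -39.94
nΣX² − (ΣX)² = 33349.5 − 30102.25 = 3247.25; nΣY² − (ΣY)² = 9129.12 − 9063.04 = 66.08
r = -39.94 / √(3247.25 × 66.08) = -39.94 / 463.2259 ≈ -0.086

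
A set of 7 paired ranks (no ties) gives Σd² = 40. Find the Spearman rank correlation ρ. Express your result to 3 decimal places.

ρ = 1 − 6Σd² / [n(n²−1)] = 1 − 6×40 / (7×48)
  = 1 − 240/336 = 1 − 0.7143 ≈ 0.286

0.286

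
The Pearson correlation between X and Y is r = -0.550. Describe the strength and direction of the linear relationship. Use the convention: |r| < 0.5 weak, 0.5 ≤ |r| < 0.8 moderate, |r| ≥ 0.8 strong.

moderate negative

r = -0.550 < 0 so the relationship is negative.
|r| = 0.550, which falls in the moderate range.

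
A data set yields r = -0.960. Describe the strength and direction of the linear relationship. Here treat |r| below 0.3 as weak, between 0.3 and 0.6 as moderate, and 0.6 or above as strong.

strong negative

r = -0.960 < 0 so the relationship is negative.
|r| = 0.960, which falls in the strong range.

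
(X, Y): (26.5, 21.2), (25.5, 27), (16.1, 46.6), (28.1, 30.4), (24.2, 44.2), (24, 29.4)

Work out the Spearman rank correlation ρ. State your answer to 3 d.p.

-0.543

Rank X: 5, 4, 1, 6, 3, 2
Rank Y: 1, 2, 6, 4, 5, 3
d = rank(X) − rank(Y): 4, 2, -5, 2, -2, -1; Σd² = 54
ρ = 1 − 6Σd² / [n(n²−1)] = 1 − 6×54 / (6×35) = 1 − 324/210 ≈ -0.543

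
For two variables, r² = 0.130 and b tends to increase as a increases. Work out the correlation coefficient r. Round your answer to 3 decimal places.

0.361

|r| = √0.130 = 0.361
The association is positive, so r = 0.361.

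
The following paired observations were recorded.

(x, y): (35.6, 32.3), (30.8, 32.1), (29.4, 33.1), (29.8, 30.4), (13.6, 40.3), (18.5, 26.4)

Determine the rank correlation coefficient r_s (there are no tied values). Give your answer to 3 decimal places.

Rank x: 6, 5, 3, 4, 1, 2
Rank y: 4, 3, 5, 2, 6, 1
d = rank(x) − rank(y): 2, 2, -2, 2, -5, 1; Σd² = 42
ρ = 1 − 6Σd² / [n(n²−1)] = 1 − 6×42 / (6×35) = 1 − 252/210 ≈ -0.200

-0.200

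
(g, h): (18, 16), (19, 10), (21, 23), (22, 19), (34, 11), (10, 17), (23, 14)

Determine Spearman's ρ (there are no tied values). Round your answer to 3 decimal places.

Rank g: 2, 3, 4, 5, 7, 1, 6
Rank h: 4, 1, 7, 6, 2, 5, 3
d = rank(g) − rank(h): -2, 2, -3, -1, 5, -4, 3; Σd² = 68
ρ = 1 − 6Σd² / [n(n²−1)] = 1 − 6×68 / (7×48) = 1 − 408/336 ≈ -0.214

-0.214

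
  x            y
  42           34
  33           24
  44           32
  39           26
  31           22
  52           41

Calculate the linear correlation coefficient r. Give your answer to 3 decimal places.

n = 6, Σx = 241, Σy = 179, Σx² = 9975, Σy² = 5597, Σxy = 7456
nΣxy − ΣxΣy = 44736 − 43139 = 1597
nΣx² − (Σx)² = 59850 − 58081 = 1769; nΣy² − (Σy)² = 33582 − 32041 = 1541
r = 1597 / √(1769 × 1541) = 1597 / 1651.0690 ≈ 0.967

0.967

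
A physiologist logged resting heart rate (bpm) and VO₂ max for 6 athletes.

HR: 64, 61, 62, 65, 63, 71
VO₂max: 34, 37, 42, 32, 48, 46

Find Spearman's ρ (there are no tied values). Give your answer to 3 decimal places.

-0.086

Rank HR: 4, 1, 2, 5, 3, 6
Rank VO₂max: 2, 3, 4, 1, 6, 5
d = rank(HR) − rank(VO₂max): 2, -2, -2, 4, -3, 1; Σd² = 38
ρ = 1 − 6Σd² / [n(n²−1)] = 1 − 6×38 / (6×35) = 1 − 228/210 ≈ -0.086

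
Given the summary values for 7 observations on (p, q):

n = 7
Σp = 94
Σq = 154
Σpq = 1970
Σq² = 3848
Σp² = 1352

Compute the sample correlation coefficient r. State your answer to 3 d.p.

-0.482

r = (nΣpq − ΣpΣq) / √[(nΣp² − (Σp)²)(nΣq² − (Σq)²)]
Numerator: 7×1970 − 94×154 = -686
Denominator: √[(9464 − 8836)(26936 − 23716)] = √[628 × 3220] = 1422.0267
r = -686 / 1422.0267 ≈ -0.482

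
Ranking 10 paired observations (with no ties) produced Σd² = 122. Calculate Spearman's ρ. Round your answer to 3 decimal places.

0.261

ρ = 1 − 6Σd² / [n(n²−1)] = 1 − 6×122 / (10×99)
  = 1 − 732/990 = 1 − 0.7394 ≈ 0.261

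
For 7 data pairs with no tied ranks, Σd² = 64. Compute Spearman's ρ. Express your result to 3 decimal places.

-0.143

ρ = 1 − 6Σd² / [n(n²−1)] = 1 − 6×64 / (7×48)
  = 1 − 384/336 = 1 − 1.1429 ≈ -0.143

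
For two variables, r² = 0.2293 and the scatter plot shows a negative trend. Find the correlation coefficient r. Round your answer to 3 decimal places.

|r| = √0.2293 = 0.479
The association is negative, so r = −0.479.

-0.479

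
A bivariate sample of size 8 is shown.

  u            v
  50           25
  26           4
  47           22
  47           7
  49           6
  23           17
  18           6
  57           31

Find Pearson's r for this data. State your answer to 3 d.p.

0.558

n = 8, Σu = 317, Σv = 118, Σu² = 14097, Σv² = 2496, Σuv = 5277
nΣuv − ΣuΣv = 42216 − 37406 = 4810
nΣu² − (Σu)² = 112776 − 100489 = 12287; nΣv² − (Σv)² = 19968 − 13924 = 6044
r = 4810 / √(12287 × 6044) = 4810 / 8617.5767 ≈ 0.558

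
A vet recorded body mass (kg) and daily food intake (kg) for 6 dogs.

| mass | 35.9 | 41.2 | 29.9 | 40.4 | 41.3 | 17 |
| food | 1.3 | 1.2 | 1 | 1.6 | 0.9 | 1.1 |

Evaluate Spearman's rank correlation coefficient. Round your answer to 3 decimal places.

-0.086

Rank mass: 3, 5, 2, 4, 6, 1
Rank food: 5, 4, 2, 6, 1, 3
d = rank(mass) − rank(food): -2, 1, 0, -2, 5, -2; Σd² = 38
ρ = 1 − 6Σd² / [n(n²−1)] = 1 − 6×38 / (6×35) = 1 − 228/210 ≈ -0.086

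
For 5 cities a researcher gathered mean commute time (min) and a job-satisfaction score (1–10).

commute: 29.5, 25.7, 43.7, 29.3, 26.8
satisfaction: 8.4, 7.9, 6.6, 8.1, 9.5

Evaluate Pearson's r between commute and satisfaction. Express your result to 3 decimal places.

-0.801

n = 5, Σx = 155, Σy = 40.5, Σx² = 5017.16, Σy² = 332.39, Σxy = 1231.18
nΣxy − ΣxΣy = 6155.9 − 6277.5 = -121.6
nΣx² − (Σx)² = 25085.8 − 24025 = 1060.8; nΣy² − (Σy)² = 1661.95 − 1640.25 = 21.7
r = -121.6 / √(1060.8 × 21.7) = -121.6 / 151.7213 ≈ -0.801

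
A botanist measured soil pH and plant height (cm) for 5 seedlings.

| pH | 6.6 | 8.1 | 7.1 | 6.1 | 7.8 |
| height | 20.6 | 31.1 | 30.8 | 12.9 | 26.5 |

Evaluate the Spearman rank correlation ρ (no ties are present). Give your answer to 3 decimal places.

Rank pH: 2, 5, 3, 1, 4
Rank height: 2, 5, 4, 1, 3
d = rank(pH) − rank(height): 0, 0, -1, 0, 1; Σd² = 2
ρ = 1 − 6Σd² / [n(n²−1)] = 1 − 6×2 / (5×24) = 1 − 12/120 ≈ 0.900

0.900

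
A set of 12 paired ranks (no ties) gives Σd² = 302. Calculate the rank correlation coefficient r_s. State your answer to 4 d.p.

-0.0559

ρ = 1 − 6Σd² / [n(n²−1)] = 1 − 6×302 / (12×143)
  = 1 − 1812/1716 = 1 − 1.05594 ≈ -0.0559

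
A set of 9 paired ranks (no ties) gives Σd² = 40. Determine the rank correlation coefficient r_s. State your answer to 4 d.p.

ρ = 1 − 6Σd² / [n(n²−1)] = 1 − 6×40 / (9×80)
  = 1 − 240/720 = 1 − 0.33333 ≈ 0.6667

0.6667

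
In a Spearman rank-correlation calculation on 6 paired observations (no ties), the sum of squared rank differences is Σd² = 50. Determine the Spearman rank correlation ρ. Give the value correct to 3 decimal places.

ρ = 1 − 6Σd² / [n(n²−1)] = 1 − 6×50 / (6×35)
  = 1 − 300/210 = 1 − 1.4286 ≈ -0.429

-0.429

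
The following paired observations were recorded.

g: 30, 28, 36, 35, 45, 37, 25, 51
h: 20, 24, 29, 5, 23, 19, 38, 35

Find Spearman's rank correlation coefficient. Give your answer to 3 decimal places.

Rank g: 3, 2, 5, 4, 7, 6, 1, 8
Rank h: 3, 5, 6, 1, 4, 2, 8, 7
d = rank(g) − rank(h): 0, -3, -1, 3, 3, 4, -7, 1; Σd² = 94
ρ = 1 − 6Σd² / [n(n²−1)] = 1 − 6×94 / (8×63) = 1 − 564/504 ≈ -0.119

-0.119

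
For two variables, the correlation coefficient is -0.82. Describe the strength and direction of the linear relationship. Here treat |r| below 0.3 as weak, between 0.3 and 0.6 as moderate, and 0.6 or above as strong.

strong negative

r = -0.82 < 0 so the relationship is negative.
|r| = 0.82, which falls in the strong range.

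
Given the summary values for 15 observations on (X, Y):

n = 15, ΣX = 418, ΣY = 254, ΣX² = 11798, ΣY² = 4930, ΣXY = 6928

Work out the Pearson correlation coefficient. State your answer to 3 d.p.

r = (nΣXY − ΣXΣY) / √[(nΣX² − (ΣX)²)(nΣY² − (ΣY)²)]
Numerator: 15×6928 − 418×254 = -2252
Denominator: √[(176970 − 174724)(73950 − 64516)] = √[2246 × 9434] = 4603.1255
r = -2252 / 4603.1255 ≈ -0.489

-0.489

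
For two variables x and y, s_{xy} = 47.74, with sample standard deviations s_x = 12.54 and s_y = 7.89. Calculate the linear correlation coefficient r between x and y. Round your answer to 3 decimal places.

0.483

r = Cov(x,y) / (s_x · s_y) = 47.74 / (12.54 × 7.89)
  = 47.74 / 98.9406 ≈ 0.483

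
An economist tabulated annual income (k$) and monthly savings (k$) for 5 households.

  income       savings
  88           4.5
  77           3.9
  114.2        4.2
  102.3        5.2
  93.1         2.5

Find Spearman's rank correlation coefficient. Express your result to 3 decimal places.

Rank income: 2, 1, 5, 4, 3
Rank savings: 4, 2, 3, 5, 1
d = rank(income) − rank(savings): -2, -1, 2, -1, 2; Σd² = 14
ρ = 1 − 6Σd² / [n(n²−1)] = 1 − 6×14 / (5×24) = 1 − 84/120 ≈ 0.300

0.300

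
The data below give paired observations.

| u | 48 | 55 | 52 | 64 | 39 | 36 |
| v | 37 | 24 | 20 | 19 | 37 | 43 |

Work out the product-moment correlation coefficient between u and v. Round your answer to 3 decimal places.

-0.897

n = 6, Σu = 294, Σv = 180, Σu² = 14946, Σv² = 5924, Σuv = 8343
nΣuv − ΣuΣv = 50058 − 52920 = -2862
nΣu² − (Σu)² = 89676 − 86436 = 3240; nΣv² − (Σv)² = 35544 − 32400 = 3144
r = -2862 / √(3240 × 3144) = -2862 / 3191.6391 ≈ -0.897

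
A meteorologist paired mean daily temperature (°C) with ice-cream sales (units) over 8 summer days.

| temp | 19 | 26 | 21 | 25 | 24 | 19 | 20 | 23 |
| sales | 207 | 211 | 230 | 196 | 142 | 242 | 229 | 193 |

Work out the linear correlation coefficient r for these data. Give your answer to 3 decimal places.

-0.554

n = 8, Σx = 177, Σy = 1650, Σx² = 3969, Σy² = 347104, Σxy = 36174
nΣxy − ΣxΣy = 289392 − 292050 = -2658
nΣx² − (Σx)² = 31752 − 31329 = 423; nΣy² − (Σy)² = 2776832 − 2722500 = 54332
r = -2658 / √(423 × 54332) = -2658 / 4794.0000 ≈ -0.554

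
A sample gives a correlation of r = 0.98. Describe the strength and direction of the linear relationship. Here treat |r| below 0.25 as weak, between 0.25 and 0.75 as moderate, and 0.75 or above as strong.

strong positive

r = 0.98 > 0 so the relationship is positive.
|r| = 0.98, which falls in the strong range.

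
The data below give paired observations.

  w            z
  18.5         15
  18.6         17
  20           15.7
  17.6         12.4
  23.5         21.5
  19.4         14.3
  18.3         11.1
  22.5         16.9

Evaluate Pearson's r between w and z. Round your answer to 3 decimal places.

n = 8, Σw = 158.4, Σz = 123.9, Σw² = 3167.72, Σz² = 1989.81, Σwz = 2491.99
nΣwz − ΣwΣz = 19935.92 − 19625.76 = 310.16
nΣw² − (Σw)² = 25341.76 − 25090.56 = 251.2; nΣz² − (Σz)² = 15918.48 − 15351.21 = 567.27
r = 310.16 / √(251.2 × 567.27) = 310.16 / 377.4894 ≈ 0.822

0.822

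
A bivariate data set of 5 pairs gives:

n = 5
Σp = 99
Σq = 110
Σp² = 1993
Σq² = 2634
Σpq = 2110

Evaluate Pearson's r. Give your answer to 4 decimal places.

r = (nΣpq − ΣpΣq) / √[(nΣp² − (Σp)²)(nΣq² − (Σq)²)]
Numerator: 5×2110 − 99×110 = -340
Denominator: √[(9965 − 9801)(13170 − 12100)] = √[164 × 1070] = 418.9033
r = -340 / 418.9033 ≈ -0.8116

-0.8116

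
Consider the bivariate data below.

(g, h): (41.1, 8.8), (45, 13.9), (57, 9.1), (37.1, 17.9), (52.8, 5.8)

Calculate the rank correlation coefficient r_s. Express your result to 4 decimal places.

-0.5000

Rank g: 2, 3, 5, 1, 4
Rank h: 2, 4, 3, 5, 1
d = rank(g) − rank(h): 0, -1, 2, -4, 3; Σd² = 30
ρ = 1 − 6Σd² / [n(n²−1)] = 1 − 6×30 / (5×24) = 1 − 180/120 ≈ -0.5000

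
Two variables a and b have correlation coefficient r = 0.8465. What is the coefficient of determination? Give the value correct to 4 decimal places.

0.7166

r² = (0.8465)² = 0.7166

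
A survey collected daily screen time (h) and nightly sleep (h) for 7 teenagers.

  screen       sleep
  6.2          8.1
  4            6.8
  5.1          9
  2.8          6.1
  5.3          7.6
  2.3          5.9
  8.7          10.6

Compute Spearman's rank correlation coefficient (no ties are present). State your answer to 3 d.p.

0.893

Rank screen: 6, 3, 4, 2, 5, 1, 7
Rank sleep: 5, 3, 6, 2, 4, 1, 7
d = rank(screen) − rank(sleep): 1, 0, -2, 0, 1, 0, 0; Σd² = 6
ρ = 1 − 6Σd² / [n(n²−1)] = 1 − 6×6 / (7×48) = 1 − 36/336 ≈ 0.893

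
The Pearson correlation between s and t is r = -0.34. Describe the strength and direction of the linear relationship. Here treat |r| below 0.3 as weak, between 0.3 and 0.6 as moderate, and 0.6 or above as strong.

moderate negative

r = -0.34 < 0 so the relationship is negative.
|r| = 0.34, which falls in the moderate range.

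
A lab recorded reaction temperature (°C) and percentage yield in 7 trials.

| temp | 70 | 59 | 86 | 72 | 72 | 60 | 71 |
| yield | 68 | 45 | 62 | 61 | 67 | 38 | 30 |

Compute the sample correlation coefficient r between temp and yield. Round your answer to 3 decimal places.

0.491

n = 7, Σx = 490, Σy = 371, Σx² = 34786, Σy² = 21047, Σxy = 26373
nΣxy − ΣxΣy = 184611 − 181790 = 2821
nΣx² − (Σx)² = 243502 − 240100 = 3402; nΣy² − (Σy)² = 147329 − 137641 = 9688
r = 2821 / √(3402 × 9688) = 2821 / 5740.9560 ≈ 0.491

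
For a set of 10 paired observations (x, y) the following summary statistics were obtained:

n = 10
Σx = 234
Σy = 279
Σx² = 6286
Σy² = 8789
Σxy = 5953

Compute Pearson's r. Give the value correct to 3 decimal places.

r = (nΣxy − ΣxΣy) / √[(nΣx² − (Σx)²)(nΣy² − (Σy)²)]
Numerator: 10×5953 − 234×279 = -5756
Denominator: √[(62860 − 54756)(87890 − 77841)] = √[8104 × 10049] = 9024.2504
r = -5756 / 9024.2504 ≈ -0.638

-0.638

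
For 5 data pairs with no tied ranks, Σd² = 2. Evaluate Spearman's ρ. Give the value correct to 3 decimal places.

ρ = 1 − 6Σd² / [n(n²−1)] = 1 − 6×2 / (5×24)
  = 1 − 12/120 = 1 − 0.1000 ≈ 0.900

0.900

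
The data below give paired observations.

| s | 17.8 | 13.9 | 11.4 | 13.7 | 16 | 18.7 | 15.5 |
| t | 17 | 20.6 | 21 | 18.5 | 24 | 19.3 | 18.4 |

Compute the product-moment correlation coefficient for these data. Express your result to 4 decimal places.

-0.2820

n = 7, Σs = 107, Σt = 138.8, Σs² = 1673.64, Σt² = 2783.66, Σst = 2111.9
nΣst − ΣsΣt = 14783.3 − 14851.6 = -68.3
nΣs² − (Σs)² = 11715.48 − 11449 = 266.48; nΣt² − (Σt)² = 19485.62 − 19265.44 = 220.18
r = -68.3 / √(266.48 × 220.18) = -68.3 / 242.2263 ≈ -0.2820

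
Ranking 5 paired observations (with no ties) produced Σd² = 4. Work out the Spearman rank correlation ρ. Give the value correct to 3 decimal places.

ρ = 1 − 6Σd² / [n(n²−1)] = 1 − 6×4 / (5×24)
  = 1 − 24/120 = 1 − 0.2000 ≈ 0.800

0.800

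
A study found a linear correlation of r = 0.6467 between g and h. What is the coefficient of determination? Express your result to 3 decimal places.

0.418

r² = (0.6467)² = 0.418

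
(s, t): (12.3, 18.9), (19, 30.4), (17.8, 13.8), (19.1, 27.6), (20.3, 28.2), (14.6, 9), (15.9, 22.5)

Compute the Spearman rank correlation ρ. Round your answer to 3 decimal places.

Rank s: 1, 5, 4, 6, 7, 2, 3
Rank t: 3, 7, 2, 5, 6, 1, 4
d = rank(s) − rank(t): -2, -2, 2, 1, 1, 1, -1; Σd² = 16
ρ = 1 − 6Σd² / [n(n²−1)] = 1 − 6×16 / (7×48) = 1 − 96/336 ≈ 0.714

0.714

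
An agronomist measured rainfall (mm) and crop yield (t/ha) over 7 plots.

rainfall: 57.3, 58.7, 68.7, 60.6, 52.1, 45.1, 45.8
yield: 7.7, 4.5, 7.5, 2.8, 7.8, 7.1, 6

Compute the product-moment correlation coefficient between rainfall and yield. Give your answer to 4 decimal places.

-0.1635

n = 7, Σx = 388.3, Σy = 43.4, Σx² = 21967.09, Σy² = 290.88, Σxy = 2391.68
nΣxy − ΣxΣy = 16741.76 − 16852.22 = -110.46
nΣx² − (Σx)² = 153769.63 − 150776.89 = 2992.74; nΣy² − (Σy)² = 2036.16 − 1883.56 = 152.6
r = -110.46 / √(2992.74 × 152.6) = -110.46 / 675.7900 ≈ -0.1635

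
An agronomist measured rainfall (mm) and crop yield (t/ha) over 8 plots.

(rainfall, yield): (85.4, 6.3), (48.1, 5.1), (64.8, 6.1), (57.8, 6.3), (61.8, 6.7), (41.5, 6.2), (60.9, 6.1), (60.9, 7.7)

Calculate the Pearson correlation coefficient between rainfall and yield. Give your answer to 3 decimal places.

0.260

n = 8, Σx = 481.2, Σy = 50.5, Σx² = 30105.76, Σy² = 322.43, Σxy = 3054.53
nΣxy − ΣxΣy = 24436.24 − 24300.6 = 135.64
nΣx² − (Σx)² = 240846.08 − 231553.44 = 9292.64; nΣy² − (Σy)² = 2579.44 − 2550.25 = 29.19
r = 135.64 / √(9292.64 × 29.19) = 135.64 / 520.8187 ≈ 0.260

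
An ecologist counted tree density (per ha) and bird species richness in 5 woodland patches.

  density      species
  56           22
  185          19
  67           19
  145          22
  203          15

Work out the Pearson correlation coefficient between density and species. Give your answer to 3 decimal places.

-0.610

n = 5, Σx = 656, Σy = 97, Σx² = 104084, Σy² = 1915, Σxy = 12255
nΣxy − ΣxΣy = 61275 − 63632 = -2357
nΣx² − (Σx)² = 520420 − 430336 = 90084; nΣy² − (Σy)² = 9575 − 9409 = 166
r = -2357 / √(90084 × 166) = -2357 / 3867.0330 ≈ -0.610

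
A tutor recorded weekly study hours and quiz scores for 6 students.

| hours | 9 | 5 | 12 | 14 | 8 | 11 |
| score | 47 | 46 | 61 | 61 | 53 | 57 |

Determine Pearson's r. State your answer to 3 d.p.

n = 6, Σx = 59, Σy = 325, Σx² = 631, Σy² = 17825, Σxy = 3290
nΣxy − ΣxΣy = 19740 − 19175 = 565
nΣx² − (Σx)² = 3786 − 3481 = 305; nΣy² − (Σy)² = 106950 − 105625 = 1325
r = 565 / √(305 × 1325) = 565 / 635.7083 ≈ 0.889

0.889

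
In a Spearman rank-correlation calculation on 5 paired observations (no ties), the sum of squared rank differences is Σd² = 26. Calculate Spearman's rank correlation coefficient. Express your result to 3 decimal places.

-0.300

ρ = 1 − 6Σd² / [n(n²−1)] = 1 − 6×26 / (5×24)
  = 1 − 156/120 = 1 − 1.3000 ≈ -0.300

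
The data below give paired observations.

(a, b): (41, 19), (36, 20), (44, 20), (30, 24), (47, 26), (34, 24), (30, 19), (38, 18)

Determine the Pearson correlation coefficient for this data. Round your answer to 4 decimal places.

n = 8, Σa = 300, Σb = 170, Σa² = 11522, Σb² = 3674, Σab = 6391
nΣab − ΣaΣb = 51128 − 51000 = 128
nΣa² − (Σa)² = 92176 − 90000 = 2176; nΣb² − (Σb)² = 29392 − 28900 = 492
r = 128 / √(2176 × 492) = 128 / 1034.6942 ≈ 0.1237

0.1237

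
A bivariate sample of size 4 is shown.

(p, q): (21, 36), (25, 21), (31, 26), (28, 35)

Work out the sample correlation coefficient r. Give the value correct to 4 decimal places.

-0.3290

n = 4, Σp = 105, Σq = 118, Σp² = 2811, Σq² = 3638, Σpq = 3067
nΣpq − ΣpΣq = 12268 − 12390 = -122
nΣp² − (Σp)² = 11244 − 11025 = 219; nΣq² − (Σq)² = 14552 − 13924 = 628
r = -122 / √(219 × 628) = -122 / 370.8531 ≈ -0.3290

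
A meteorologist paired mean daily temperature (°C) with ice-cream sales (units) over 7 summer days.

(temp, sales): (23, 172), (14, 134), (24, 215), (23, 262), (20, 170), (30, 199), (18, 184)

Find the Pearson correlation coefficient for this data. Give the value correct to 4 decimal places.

n = 7, Σx = 152, Σy = 1336, Σx² = 3454, Σy² = 264766, Σxy = 29700
nΣxy − ΣxΣy = 207900 − 203072 = 4828
nΣx² − (Σx)² = 24178 − 23104 = 1074; nΣy² − (Σy)² = 1853362 − 1784896 = 68466
r = 4828 / √(1074 × 68466) = 4828 / 8575.1084 ≈ 0.5630

0.5630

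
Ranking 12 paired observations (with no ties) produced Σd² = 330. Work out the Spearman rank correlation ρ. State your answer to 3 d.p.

ρ = 1 − 6Σd² / [n(n²−1)] = 1 − 6×330 / (12×143)
  = 1 − 1980/1716 = 1 − 1.1538 ≈ -0.154

-0.154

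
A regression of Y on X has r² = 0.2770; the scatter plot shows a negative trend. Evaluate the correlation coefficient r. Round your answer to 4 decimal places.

|r| = √0.2770 = 0.5263
The association is negative, so r = −0.5263.

-0.5263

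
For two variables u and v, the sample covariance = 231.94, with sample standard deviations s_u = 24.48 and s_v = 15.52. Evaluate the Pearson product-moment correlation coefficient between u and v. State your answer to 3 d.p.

r = Cov(u,v) / (s_u · s_v) = 231.94 / (24.48 × 15.52)
  = 231.94 / 379.9296 ≈ 0.610

0.610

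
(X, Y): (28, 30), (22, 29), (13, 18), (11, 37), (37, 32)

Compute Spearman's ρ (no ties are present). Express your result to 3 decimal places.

0.000

Rank X: 4, 3, 2, 1, 5
Rank Y: 3, 2, 1, 5, 4
d = rank(X) − rank(Y): 1, 1, 1, -4, 1; Σd² = 20
ρ = 1 − 6Σd² / [n(n²−1)] = 1 − 6×20 / (5×24) = 1 − 120/120 ≈ 0.000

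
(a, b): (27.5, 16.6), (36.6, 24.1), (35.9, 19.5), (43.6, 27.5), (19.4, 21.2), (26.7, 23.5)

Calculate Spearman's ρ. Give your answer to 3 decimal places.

Rank a: 3, 5, 4, 6, 1, 2
Rank b: 1, 5, 2, 6, 3, 4
d = rank(a) − rank(b): 2, 0, 2, 0, -2, -2; Σd² = 16
ρ = 1 − 6Σd² / [n(n²−1)] = 1 − 6×16 / (6×35) = 1 − 96/210 ≈ 0.543

0.543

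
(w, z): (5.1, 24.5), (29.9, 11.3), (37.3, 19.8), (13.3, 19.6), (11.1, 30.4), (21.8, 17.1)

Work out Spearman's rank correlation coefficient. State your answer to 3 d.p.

-0.600

Rank w: 1, 5, 6, 3, 2, 4
Rank z: 5, 1, 4, 3, 6, 2
d = rank(w) − rank(z): -4, 4, 2, 0, -4, 2; Σd² = 56
ρ = 1 − 6Σd² / [n(n²−1)] = 1 − 6×56 / (6×35) = 1 − 336/210 ≈ -0.600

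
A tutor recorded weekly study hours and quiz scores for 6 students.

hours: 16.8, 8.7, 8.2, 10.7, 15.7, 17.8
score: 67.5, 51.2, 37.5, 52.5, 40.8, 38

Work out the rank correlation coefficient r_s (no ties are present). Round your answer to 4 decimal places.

0.2571

Rank hours: 5, 2, 1, 3, 4, 6
Rank score: 6, 4, 1, 5, 3, 2
d = rank(hours) − rank(score): -1, -2, 0, -2, 1, 4; Σd² = 26
ρ = 1 − 6Σd² / [n(n²−1)] = 1 − 6×26 / (6×35) = 1 − 156/210 ≈ 0.2571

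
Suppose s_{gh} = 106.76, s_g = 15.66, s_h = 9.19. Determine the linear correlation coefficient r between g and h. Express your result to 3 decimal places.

0.742

r = Cov(g,h) / (s_g · s_h) = 106.76 / (15.66 × 9.19)
  = 106.76 / 143.9154 ≈ 0.742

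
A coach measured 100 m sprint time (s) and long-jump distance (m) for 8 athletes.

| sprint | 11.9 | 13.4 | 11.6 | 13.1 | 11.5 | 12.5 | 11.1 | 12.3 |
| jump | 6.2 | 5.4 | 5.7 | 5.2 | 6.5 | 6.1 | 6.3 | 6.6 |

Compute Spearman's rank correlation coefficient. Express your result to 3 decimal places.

-0.619

Rank sprint: 4, 8, 3, 7, 2, 6, 1, 5
Rank jump: 5, 2, 3, 1, 7, 4, 6, 8
d = rank(sprint) − rank(jump): -1, 6, 0, 6, -5, 2, -5, -3; Σd² = 136
ρ = 1 − 6Σd² / [n(n²−1)] = 1 − 6×136 / (8×63) = 1 − 816/504 ≈ -0.619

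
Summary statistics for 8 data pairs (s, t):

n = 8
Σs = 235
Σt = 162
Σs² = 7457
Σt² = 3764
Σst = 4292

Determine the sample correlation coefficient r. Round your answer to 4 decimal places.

-0.9019

r = (nΣst − ΣsΣt) / √[(nΣs² − (Σs)²)(nΣt² − (Σt)²)]
Numerator: 8×4292 − 235×162 = -3734
Denominator: √[(59656 − 55225)(30112 − 26244)] = √[4431 × 3868] = 4139.9406
r = -3734 / 4139.9406 ≈ -0.9019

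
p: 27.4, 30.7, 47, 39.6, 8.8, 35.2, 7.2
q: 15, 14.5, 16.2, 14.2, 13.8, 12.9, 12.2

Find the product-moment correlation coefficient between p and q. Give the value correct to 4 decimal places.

n = 7, Σp = 195.9, Σq = 98.8, Σp² = 6838.73, Σq² = 1405.02, Σpq = 2843.23
nΣpq − ΣpΣq = 19902.61 − 19354.92 = 547.69
nΣp² − (Σp)² = 47871.11 − 38376.81 = 9494.3; nΣq² − (Σq)² = 9835.14 − 9761.44 = 73.7
r = 547.69 / √(9494.3 × 73.7) = 547.69 / 836.4986 ≈ 0.6547

0.6547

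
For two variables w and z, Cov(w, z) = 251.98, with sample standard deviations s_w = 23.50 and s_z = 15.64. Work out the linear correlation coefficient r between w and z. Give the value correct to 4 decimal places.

0.6856

r = Cov(w,z) / (s_w · s_z) = 251.98 / (23.50 × 15.64)
  = 251.98 / 367.5400 ≈ 0.6856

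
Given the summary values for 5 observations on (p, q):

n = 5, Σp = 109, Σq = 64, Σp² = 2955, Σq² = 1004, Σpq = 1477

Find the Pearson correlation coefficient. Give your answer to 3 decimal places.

r = (nΣpq − ΣpΣq) / √[(nΣp² − (Σp)²)(nΣq² − (Σq)²)]
Numerator: 5×1477 − 109×64 = 409
Denominator: √[(14775 − 11881)(5020 − 4096)] = √[2894 × 924] = 1635.2541
r = 409 / 1635.2541 ≈ 0.250

0.250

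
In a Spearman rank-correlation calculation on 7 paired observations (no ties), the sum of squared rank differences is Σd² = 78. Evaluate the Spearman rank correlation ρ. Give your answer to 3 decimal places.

ρ = 1 − 6Σd² / [n(n²−1)] = 1 − 6×78 / (7×48)
  = 1 − 468/336 = 1 − 1.3929 ≈ -0.393

-0.393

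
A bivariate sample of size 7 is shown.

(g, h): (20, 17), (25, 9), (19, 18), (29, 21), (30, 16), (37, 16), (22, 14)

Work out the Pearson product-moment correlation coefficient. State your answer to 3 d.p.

n = 7, Σg = 182, Σh = 111, Σg² = 4980, Σh² = 1843, Σgh = 2896
nΣgh − ΣgΣh = 20272 − 20202 = 70
nΣg² − (Σg)² = 34860 − 33124 = 1736; nΣh² − (Σh)² = 12901 − 12321 = 580
r = 70 / √(1736 × 580) = 70 / 1003.4341 ≈ 0.070

0.070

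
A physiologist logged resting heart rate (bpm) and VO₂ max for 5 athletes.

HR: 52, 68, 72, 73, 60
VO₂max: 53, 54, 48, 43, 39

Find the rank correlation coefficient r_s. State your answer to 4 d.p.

-0.2000

Rank HR: 1, 3, 4, 5, 2
Rank VO₂max: 4, 5, 3, 2, 1
d = rank(HR) − rank(VO₂max): -3, -2, 1, 3, 1; Σd² = 24
ρ = 1 − 6Σd² / [n(n²−1)] = 1 − 6×24 / (5×24) = 1 − 144/120 ≈ -0.2000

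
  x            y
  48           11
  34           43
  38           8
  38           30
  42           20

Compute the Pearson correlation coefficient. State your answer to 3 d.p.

-0.678

n = 5, Σx = 200, Σy = 112, Σx² = 8112, Σy² = 3334, Σxy = 4274
nΣxy − ΣxΣy = 21370 − 22400 = -1030
nΣx² − (Σx)² = 40560 − 40000 = 560; nΣy² − (Σy)² = 16670 − 12544 = 4126
r = -1030 / √(560 × 4126) = -1030 / 1520.0526 ≈ -0.678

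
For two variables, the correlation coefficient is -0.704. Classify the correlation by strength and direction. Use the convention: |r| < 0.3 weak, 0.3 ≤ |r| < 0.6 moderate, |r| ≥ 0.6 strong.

r = -0.704 < 0 so the relationship is negative.
|r| = 0.704, which falls in the strong range.

strong negative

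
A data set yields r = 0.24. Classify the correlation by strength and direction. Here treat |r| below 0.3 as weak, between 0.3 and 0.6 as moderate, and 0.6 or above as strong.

r = 0.24 > 0 so the relationship is positive.
|r| = 0.24, which falls in the weak range.

weak positive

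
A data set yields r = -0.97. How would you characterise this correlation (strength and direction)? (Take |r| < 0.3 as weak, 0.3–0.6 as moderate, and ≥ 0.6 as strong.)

r = -0.97 < 0 so the relationship is negative.
|r| = 0.97, which falls in the strong range.

strong negative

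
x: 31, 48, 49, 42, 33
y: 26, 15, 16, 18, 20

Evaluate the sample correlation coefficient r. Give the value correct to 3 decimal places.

n = 5, Σx = 203, Σy = 95, Σx² = 8519, Σy² = 1881, Σxy = 3726
nΣxy − ΣxΣy = 18630 − 19285 = -655
nΣx² − (Σx)² = 42595 − 41209 = 1386; nΣy² − (Σy)² = 9405 − 9025 = 380
r = -655 / √(1386 × 380) = -655 / 725.7272 ≈ -0.903

-0.903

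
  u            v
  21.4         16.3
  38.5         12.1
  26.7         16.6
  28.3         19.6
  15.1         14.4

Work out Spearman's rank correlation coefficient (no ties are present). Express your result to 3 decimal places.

Rank u: 2, 5, 3, 4, 1
Rank v: 3, 1, 4, 5, 2
d = rank(u) − rank(v): -1, 4, -1, -1, -1; Σd² = 20
ρ = 1 − 6Σd² / [n(n²−1)] = 1 − 6×20 / (5×24) = 1 − 120/120 ≈ 0.000

0.000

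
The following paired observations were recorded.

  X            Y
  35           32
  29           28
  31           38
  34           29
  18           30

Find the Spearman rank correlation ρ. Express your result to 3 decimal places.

0.300

Rank X: 5, 2, 3, 4, 1
Rank Y: 4, 1, 5, 2, 3
d = rank(X) − rank(Y): 1, 1, -2, 2, -2; Σd² = 14
ρ = 1 − 6Σd² / [n(n²−1)] = 1 − 6×14 / (5×24) = 1 − 84/120 ≈ 0.300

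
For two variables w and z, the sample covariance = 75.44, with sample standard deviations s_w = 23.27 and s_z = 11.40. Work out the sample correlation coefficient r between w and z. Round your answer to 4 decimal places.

r = Cov(w,z) / (s_w · s_z) = 75.44 / (23.27 × 11.40)
  = 75.44 / 265.2780 ≈ 0.2844

0.2844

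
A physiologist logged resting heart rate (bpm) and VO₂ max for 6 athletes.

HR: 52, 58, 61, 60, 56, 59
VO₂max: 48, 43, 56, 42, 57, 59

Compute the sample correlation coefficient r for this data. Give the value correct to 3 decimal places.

0.087

n = 6, Σx = 346, Σy = 305, Σx² = 20006, Σy² = 15783, Σxy = 17599
nΣxy − ΣxΣy = 105594 − 105530 = 64
nΣx² − (Σx)² = 120036 − 119716 = 320; nΣy² − (Σy)² = 94698 − 93025 = 1673
r = 64 / √(320 × 1673) = 64 / 731.6830 ≈ 0.087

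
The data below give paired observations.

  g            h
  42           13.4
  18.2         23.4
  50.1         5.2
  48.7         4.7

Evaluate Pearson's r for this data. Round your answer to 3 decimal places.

n = 4, Σg = 159, Σh = 46.7, Σg² = 6976.94, Σh² = 776.25, Σgh = 1478.09
nΣgh − ΣgΣh = 5912.36 − 7425.3 = -1512.94
nΣg² − (Σg)² = 27907.76 − 25281 = 2626.76; nΣh² − (Σh)² = 3105 − 2180.89 = 924.11
r = -1512.94 / √(2626.76 × 924.11) = -1512.94 / 1558.0164 ≈ -0.971

-0.971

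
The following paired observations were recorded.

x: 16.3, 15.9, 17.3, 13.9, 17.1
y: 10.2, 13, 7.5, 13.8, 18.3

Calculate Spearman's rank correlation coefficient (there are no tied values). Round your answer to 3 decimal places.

Rank x: 3, 2, 5, 1, 4
Rank y: 2, 3, 1, 4, 5
d = rank(x) − rank(y): 1, -1, 4, -3, -1; Σd² = 28
ρ = 1 − 6Σd² / [n(n²−1)] = 1 − 6×28 / (5×24) = 1 − 168/120 ≈ -0.400

-0.400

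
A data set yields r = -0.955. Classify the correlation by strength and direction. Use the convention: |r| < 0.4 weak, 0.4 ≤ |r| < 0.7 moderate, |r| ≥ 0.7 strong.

strong negative

r = -0.955 < 0 so the relationship is negative.
|r| = 0.955, which falls in the strong range.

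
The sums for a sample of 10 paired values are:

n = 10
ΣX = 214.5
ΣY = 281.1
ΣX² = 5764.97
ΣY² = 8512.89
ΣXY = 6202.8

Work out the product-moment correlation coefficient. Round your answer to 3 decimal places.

0.205

r = (nΣXY − ΣXΣY) / √[(nΣX² − (ΣX)²)(nΣY² − (ΣY)²)]
Numerator: 10×6202.8 − 214.5×281.1 = 1732.05
Denominator: √[(57649.7 − 46010.25)(85128.9 − 79017.21)] = √[11639.45 × 6111.69] = 8434.2581
r = 1732.05 / 8434.2581 ≈ 0.205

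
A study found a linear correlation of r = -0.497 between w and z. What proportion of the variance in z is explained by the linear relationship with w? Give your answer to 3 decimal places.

r² = (-0.497)² = 0.247

0.247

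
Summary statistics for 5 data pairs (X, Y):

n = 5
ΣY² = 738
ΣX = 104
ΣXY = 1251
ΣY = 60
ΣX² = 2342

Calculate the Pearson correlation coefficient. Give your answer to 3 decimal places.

r = (nΣXY − ΣXΣY) / √[(nΣX² − (ΣX)²)(nΣY² − (ΣY)²)]
Numerator: 5×1251 − 104×60 = 15
Denominator: √[(11710 − 10816)(3690 − 3600)] = √[894 × 90] = 283.6547
r = 15 / 283.6547 ≈ 0.053

0.053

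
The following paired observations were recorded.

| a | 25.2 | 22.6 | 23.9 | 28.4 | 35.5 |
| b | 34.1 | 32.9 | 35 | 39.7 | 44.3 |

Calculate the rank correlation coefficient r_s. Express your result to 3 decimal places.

0.900

Rank a: 3, 1, 2, 4, 5
Rank b: 2, 1, 3, 4, 5
d = rank(a) − rank(b): 1, 0, -1, 0, 0; Σd² = 2
ρ = 1 − 6Σd² / [n(n²−1)] = 1 − 6×2 / (5×24) = 1 − 12/120 ≈ 0.900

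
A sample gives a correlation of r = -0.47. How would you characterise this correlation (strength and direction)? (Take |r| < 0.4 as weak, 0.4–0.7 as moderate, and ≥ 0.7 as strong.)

moderate negative

r = -0.47 < 0 so the relationship is negative.
|r| = 0.47, which falls in the moderate range.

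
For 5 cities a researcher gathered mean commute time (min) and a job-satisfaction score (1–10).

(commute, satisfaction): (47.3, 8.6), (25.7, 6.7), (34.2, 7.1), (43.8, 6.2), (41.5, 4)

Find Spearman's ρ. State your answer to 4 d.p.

0.2000

Rank commute: 5, 1, 2, 4, 3
Rank satisfaction: 5, 3, 4, 2, 1
d = rank(commute) − rank(satisfaction): 0, -2, -2, 2, 2; Σd² = 16
ρ = 1 − 6Σd² / [n(n²−1)] = 1 − 6×16 / (5×24) = 1 − 96/120 ≈ 0.2000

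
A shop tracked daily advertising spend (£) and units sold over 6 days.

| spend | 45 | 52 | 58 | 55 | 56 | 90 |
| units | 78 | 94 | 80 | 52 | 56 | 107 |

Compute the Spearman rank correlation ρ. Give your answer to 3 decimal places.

Rank spend: 1, 2, 5, 3, 4, 6
Rank units: 3, 5, 4, 1, 2, 6
d = rank(spend) − rank(units): -2, -3, 1, 2, 2, 0; Σd² = 22
ρ = 1 − 6Σd² / [n(n²−1)] = 1 − 6×22 / (6×35) = 1 − 132/210 ≈ 0.371

0.371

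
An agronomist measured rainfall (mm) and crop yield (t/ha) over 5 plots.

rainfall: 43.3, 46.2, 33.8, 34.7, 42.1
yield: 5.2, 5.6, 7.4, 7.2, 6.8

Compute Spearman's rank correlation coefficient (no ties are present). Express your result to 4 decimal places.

Rank rainfall: 4, 5, 1, 2, 3
Rank yield: 1, 2, 5, 4, 3
d = rank(rainfall) − rank(yield): 3, 3, -4, -2, 0; Σd² = 38
ρ = 1 − 6Σd² / [n(n²−1)] = 1 − 6×38 / (5×24) = 1 − 228/120 ≈ -0.9000

-0.9000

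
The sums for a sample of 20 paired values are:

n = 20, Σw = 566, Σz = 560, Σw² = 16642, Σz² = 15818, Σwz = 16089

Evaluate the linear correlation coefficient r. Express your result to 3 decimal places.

r = (nΣwz − ΣwΣz) / √[(nΣw² − (Σw)²)(nΣz² − (Σz)²)]
Numerator: 20×16089 − 566×560 = 4820
Denominator: √[(332840 − 320356)(316360 − 313600)] = √[12484 × 2760] = 5869.9097
r = 4820 / 5869.9097 ≈ 0.821

0.821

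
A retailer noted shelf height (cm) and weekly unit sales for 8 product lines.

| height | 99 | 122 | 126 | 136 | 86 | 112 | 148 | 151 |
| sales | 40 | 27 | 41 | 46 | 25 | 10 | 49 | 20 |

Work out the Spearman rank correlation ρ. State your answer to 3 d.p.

0.333

Rank height: 2, 4, 5, 6, 1, 3, 7, 8
Rank sales: 5, 4, 6, 7, 3, 1, 8, 2
d = rank(height) − rank(sales): -3, 0, -1, -1, -2, 2, -1, 6; Σd² = 56
ρ = 1 − 6Σd² / [n(n²−1)] = 1 − 6×56 / (8×63) = 1 − 336/504 ≈ 0.333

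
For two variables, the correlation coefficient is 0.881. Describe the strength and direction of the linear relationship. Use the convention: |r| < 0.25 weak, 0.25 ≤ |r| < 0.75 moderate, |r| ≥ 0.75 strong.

r = 0.881 > 0 so the relationship is positive.
|r| = 0.881, which falls in the strong range.

strong positive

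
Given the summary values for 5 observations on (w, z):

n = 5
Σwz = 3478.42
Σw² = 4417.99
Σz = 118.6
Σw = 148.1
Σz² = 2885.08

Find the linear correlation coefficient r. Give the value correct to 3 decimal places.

-0.728

r = (nΣwz − ΣwΣz) / √[(nΣw² − (Σw)²)(nΣz² − (Σz)²)]
Numerator: 5×3478.42 − 148.1×118.6 = -172.56
Denominator: √[(22089.95 − 21933.61)(14425.4 − 14065.96)] = √[156.34 × 359.44] = 237.0545
r = -172.56 / 237.0545 ≈ -0.728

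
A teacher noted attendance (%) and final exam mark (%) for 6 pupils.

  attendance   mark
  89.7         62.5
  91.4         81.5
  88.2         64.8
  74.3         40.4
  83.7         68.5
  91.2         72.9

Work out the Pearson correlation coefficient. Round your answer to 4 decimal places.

n = 6, Σx = 518.5, Σy = 390.6, Σx² = 45022.91, Σy² = 26386.36, Σxy = 34154.36
nΣxy − ΣxΣy = 204926.16 − 202526.1 = 2400.06
nΣx² − (Σx)² = 270137.46 − 268842.25 = 1295.21; nΣy² − (Σy)² = 158318.16 − 152568.36 = 5749.8
r = 2400.06 / √(1295.21 × 5749.8) = 2400.06 / 2728.9556 ≈ 0.8795

0.8795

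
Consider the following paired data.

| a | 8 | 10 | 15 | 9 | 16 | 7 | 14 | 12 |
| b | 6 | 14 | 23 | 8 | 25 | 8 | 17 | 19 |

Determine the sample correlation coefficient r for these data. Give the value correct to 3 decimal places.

0.950

n = 8, Σa = 91, Σb = 120, Σa² = 1115, Σb² = 2164, Σab = 1527
nΣab − ΣaΣb = 12216 − 10920 = 1296
nΣa² − (Σa)² = 8920 − 8281 = 639; nΣb² − (Σb)² = 17312 − 14400 = 2912
r = 1296 / √(639 × 2912) = 1296 / 1364.0997 ≈ 0.950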